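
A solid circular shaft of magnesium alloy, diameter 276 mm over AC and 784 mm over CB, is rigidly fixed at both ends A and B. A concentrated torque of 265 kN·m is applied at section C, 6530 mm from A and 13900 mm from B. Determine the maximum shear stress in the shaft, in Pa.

2.71e6 Pa

Compatibility: T_A·a/J_AC = T_B·b/J_CB with T_A + T_B = T₀.
J_AC = 5.70×10^-4 m⁴, J_CB = 0.0371 m⁴, so T_A = T₀·(J_AC/a)/((J_AC/a)+(J_CB/b)) = 8390 N·m, T_B = 256600 N·m.
τ in each portion: τ_AC = 2.03×10^6 Pa, τ_CB = 2.71×10^6 Pa; maximum is in CB.
τ_max = T_CB·r/J = 256600·0.392/0.0371 = 2.712×10^6 Pa.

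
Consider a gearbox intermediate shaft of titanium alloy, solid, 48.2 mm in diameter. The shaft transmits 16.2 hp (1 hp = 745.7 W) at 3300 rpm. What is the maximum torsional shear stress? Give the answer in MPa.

ω = 2π·3300/60 = 345.6 rad/s, so T = P/ω = 16.2×745.7 / 345.6 = 34.96 N·m.
J = πd⁴/32 = π(0.0482)⁴/32 = 5.299×10^-7 m⁴.
τ_max = T·r/J = 34.96 × 0.0241 / 5.299×10^-7 = 1.590×10^6 Pa.

1.59 MPa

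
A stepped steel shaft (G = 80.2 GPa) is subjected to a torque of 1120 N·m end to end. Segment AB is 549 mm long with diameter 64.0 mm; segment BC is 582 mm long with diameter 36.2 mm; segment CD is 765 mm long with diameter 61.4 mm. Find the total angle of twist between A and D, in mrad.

J_AB = π(0.0640)⁴/32 = 1.65×10^-6 m⁴; J_BC = π(0.0362)⁴/32 = 1.69×10^-7 m⁴; J_CD = π(0.0614)⁴/32 = 1.40×10^-6 m⁴.
θ = (T/G)·Σ L_i/J_i = (1120/80.2×10⁹)·(0.549/1.65×10^-6 + 0.582/1.69×10^-7 + 0.765/1.40×10^-6) = 0.06052 rad.

60.5 mrad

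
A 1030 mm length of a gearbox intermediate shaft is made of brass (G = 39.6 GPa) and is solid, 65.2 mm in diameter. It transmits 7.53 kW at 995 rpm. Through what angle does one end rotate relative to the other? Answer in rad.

0.00106 rad

ω = 2π·995/60 = 104.2 rad/s, so T = P/ω = 7.53×10³ / 104.2 = 72.27 N·m.
J = πd⁴/32 = π(0.0652)⁴/32 = 1.774×10^-6 m⁴.
θ = T·L/(G·J) = 72.27 × 1.03 / (39.6×10⁹ × 1.774×10^-6) = 1.059×10^-3 rad.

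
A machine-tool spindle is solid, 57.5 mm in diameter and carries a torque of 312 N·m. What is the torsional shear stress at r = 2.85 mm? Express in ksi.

J = πd⁴/32 = π(0.0575)⁴/32 = 1.073×10^-6 m⁴.
Shear stress varies linearly with radius: τ = T·r/J = 312.0 × 0.00285 / 1.073×10^-6 = 8.286×10^5 Pa.

0.120 ksi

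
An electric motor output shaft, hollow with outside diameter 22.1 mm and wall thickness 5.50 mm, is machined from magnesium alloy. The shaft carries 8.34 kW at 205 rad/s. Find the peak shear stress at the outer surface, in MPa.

ω = 205 rad/s, so T = P/ω = 8.34×10³ / 205.0 = 40.68 N·m.
J = π(d_o⁴ − d_i⁴)/32 = π(0.0221⁴ − 0.0111⁴)/32 = 2.193×10^-8 m⁴.
τ_max = T·r/J = 40.68 × 0.0111 / 2.193×10^-8 = 2.050×10^7 Pa.

20.5 MPa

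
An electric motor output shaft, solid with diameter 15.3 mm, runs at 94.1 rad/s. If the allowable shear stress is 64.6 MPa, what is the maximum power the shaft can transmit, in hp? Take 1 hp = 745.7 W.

J = πd⁴/32 = π(0.0153)⁴/32 = 5.380×10^-9 m⁴.
T_max = τ_allow·J/r = 6.46×10^7 × 5.380×10^-9 / 0.00765 = 45.43 N·m.
ω = 94.1 rad/s, so P_max = T_max·ω = 4275 W.

5.73 hp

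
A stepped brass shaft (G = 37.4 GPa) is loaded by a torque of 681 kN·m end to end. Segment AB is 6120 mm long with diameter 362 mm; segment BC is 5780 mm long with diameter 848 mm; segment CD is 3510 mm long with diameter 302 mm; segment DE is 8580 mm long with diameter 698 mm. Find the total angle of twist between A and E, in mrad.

153 mrad

J_AB = π(0.362)⁴/32 = 1.69×10^-3 m⁴; J_BC = π(0.848)⁴/32 = 0.0508 m⁴; J_CD = π(0.302)⁴/32 = 8.17×10^-4 m⁴; J_DE = π(0.698)⁴/32 = 0.0233 m⁴.
θ = (T/G)·Σ L_i/J_i = (681000/37.4×10⁹)·(6.12/1.69×10^-3 + 5.78/0.0508 + 3.51/8.17×10^-4 + 8.58/0.0233) = 0.1531 rad.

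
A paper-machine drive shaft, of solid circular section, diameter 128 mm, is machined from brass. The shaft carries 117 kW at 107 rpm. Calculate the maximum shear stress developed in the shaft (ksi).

ω = 2π·107/60 = 11.21 rad/s, so T = P/ω = 117×10³ / 11.21 = 10440 N·m.
J = πd⁴/32 = π(0.128)⁴/32 = 2.635×10^-5 m⁴.
τ_max = T·r/J = 10440 × 0.0640 / 2.635×10^-5 = 2.536×10^7 Pa.

3.68 ksi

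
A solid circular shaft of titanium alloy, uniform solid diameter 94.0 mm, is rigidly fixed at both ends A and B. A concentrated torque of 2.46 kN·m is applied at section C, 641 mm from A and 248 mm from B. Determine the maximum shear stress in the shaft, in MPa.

10.9 MPa

With uniform GJ and both ends fixed, compatibility θ_AC = θ_CB gives T_A·a = T_B·b, together with T_A + T_B = T₀.
T_A = T₀·b/(a+b) = 2460·248/889.0 = 686.3 N·m; T_B = 1774 N·m.
τ in each portion: τ_AC = 4.21×10^6 Pa, τ_CB = 1.09×10^7 Pa; maximum is in CB.
τ_max = T_CB·r/J = 1774·0.0470/7.66×10^-6 = 1.088×10^7 Pa.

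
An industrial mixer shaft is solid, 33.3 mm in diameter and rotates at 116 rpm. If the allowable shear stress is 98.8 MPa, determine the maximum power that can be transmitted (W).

J = πd⁴/32 = π(0.0333)⁴/32 = 1.207×10^-7 m⁴.
T_max = τ_allow·J/r = 9.88×10^7 × 1.207×10^-7 / 0.0166 = 716.3 N·m.
ω = 2π·116/60 = 12.15 rad/s, so P_max = T_max·ω = 8702 W.

8700 W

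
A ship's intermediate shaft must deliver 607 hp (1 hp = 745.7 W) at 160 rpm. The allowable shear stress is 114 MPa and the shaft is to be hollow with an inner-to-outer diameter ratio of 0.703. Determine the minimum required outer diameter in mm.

117 mm

ω = 2π·160/60 = 16.76 rad/s, so T = P/ω = 607×745.7 / 16.76 = 27010 N·m.
For a hollow shaft with d_i/d_o = 0.703: τ_max = 16T/(π d_o³ (1−k⁴)), so d_o = [16T/(π τ_allow (1−k⁴))]^(1/3) = [16·27010/(π·1.14×10^8·0.7558)]^(1/3) = 0.1169 m.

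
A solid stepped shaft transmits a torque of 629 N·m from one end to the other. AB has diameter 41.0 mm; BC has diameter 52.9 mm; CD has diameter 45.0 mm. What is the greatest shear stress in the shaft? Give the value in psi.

6740 psi

Under the same torque, τ_max = 16T/(πd³) is largest where d is smallest — segment AB (d = 41.0 mm).
τ_max = 16·629.0/(π·(0.0410)³) = 4.648×10^7 Pa.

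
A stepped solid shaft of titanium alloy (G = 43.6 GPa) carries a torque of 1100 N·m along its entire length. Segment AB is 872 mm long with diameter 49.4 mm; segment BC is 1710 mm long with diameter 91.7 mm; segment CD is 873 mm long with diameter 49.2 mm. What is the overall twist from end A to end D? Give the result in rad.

J_AB = π(0.0494)⁴/32 = 5.85×10^-7 m⁴; J_BC = π(0.0917)⁴/32 = 6.94×10^-6 m⁴; J_CD = π(0.0492)⁴/32 = 5.75×10^-7 m⁴.
θ = (T/G)·Σ L_i/J_i = (1100/43.6×10⁹)·(0.872/5.85×10^-7 + 1.71/6.94×10^-6 + 0.873/5.75×10^-7) = 0.08213 rad.

0.0821 rad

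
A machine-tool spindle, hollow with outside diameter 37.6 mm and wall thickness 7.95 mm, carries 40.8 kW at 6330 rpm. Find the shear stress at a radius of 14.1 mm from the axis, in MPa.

ω = 2π·6330/60 = 662.9 rad/s, so T = P/ω = 40.8×10³ / 662.9 = 61.55 N·m.
J = π(d_o⁴ − d_i⁴)/32 = π(0.0376⁴ − 0.0217⁴)/32 = 1.745×10^-7 m⁴.
Shear stress varies linearly with radius: τ = T·r/J = 61.55 × 0.0141 / 1.745×10^-7 = 4.975×10^6 Pa.

4.97 MPa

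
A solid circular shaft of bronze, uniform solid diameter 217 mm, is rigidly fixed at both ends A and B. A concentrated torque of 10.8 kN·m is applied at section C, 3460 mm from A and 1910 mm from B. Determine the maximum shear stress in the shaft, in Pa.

3.47e6 Pa

With uniform GJ and both ends fixed, compatibility θ_AC = θ_CB gives T_A·a = T_B·b, together with T_A + T_B = T₀.
T_A = T₀·b/(a+b) = 10800·1910/5370 = 3841 N·m; T_B = 6959 N·m.
τ in each portion: τ_AC = 1.91×10^6 Pa, τ_CB = 3.47×10^6 Pa; maximum is in CB.
τ_max = T_CB·r/J = 6959·0.108/2.18×10^-4 = 3.468×10^6 Pa.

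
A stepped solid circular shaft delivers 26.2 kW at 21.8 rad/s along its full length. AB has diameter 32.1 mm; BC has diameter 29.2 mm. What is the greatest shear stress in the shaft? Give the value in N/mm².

ω = 21.8 rad/s, so T = P/ω = 26.2×10³ / 21.80 = 1202 N·m.
Under the same torque, τ_max = 16T/(πd³) is largest where d is smallest — segment BC (d = 29.2 mm).
τ_max = 16·1202/(π·(0.0292)³) = 2.458×10^8 Pa.

246 N/mm²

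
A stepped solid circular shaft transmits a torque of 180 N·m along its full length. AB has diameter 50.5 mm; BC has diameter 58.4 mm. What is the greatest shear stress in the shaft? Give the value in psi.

Under the same torque, τ_max = 16T/(πd³) is largest where d is smallest — segment AB (d = 50.5 mm).
τ_max = 16·180.0/(π·(0.0505)³) = 7.118×10^6 Pa.

1030 psi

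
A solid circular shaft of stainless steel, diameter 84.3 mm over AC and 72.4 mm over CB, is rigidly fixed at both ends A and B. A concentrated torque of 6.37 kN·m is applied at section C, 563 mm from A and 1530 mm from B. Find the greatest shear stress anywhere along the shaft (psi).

6540 psi

Compatibility: T_A·a/J_AC = T_B·b/J_CB with T_A + T_B = T₀.
J_AC = 4.96×10^-6 m⁴, J_CB = 2.70×10^-6 m⁴, so T_A = T₀·(J_AC/a)/((J_AC/a)+(J_CB/b)) = 5307 N·m, T_B = 1063 N·m.
τ in each portion: τ_AC = 4.51×10^7 Pa, τ_CB = 1.43×10^7 Pa; maximum is in AC.
τ_max = T_AC·r/J = 5307·0.0421/4.96×10^-6 = 4.512×10^7 Pa.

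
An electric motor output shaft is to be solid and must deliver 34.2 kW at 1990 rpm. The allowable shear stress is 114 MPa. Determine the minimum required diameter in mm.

19.4 mm

ω = 2π·1990/60 = 208.4 rad/s, so T = P/ω = 34.2×10³ / 208.4 = 164.1 N·m.
For a solid shaft τ_max = 16T/(πd³), so d = (16T/(π τ_allow))^(1/3) = (16·164.1/(π·1.14×10^8))^(1/3) = 0.01943 m.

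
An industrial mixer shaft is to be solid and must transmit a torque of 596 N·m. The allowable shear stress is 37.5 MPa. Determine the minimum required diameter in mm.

For a solid shaft τ_max = 16T/(πd³), so d = (16T/(π τ_allow))^(1/3) = (16·596.0/(π·3.75×10^7))^(1/3) = 0.04326 m.

43.3 mm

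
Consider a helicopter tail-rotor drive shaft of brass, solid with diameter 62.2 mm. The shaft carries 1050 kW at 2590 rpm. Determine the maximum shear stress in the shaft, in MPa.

ω = 2π·2590/60 = 271.2 rad/s, so T = P/ω = 1050×10³ / 271.2 = 3871 N·m.
J = πd⁴/32 = π(0.0622)⁴/32 = 1.469×10^-6 m⁴.
τ_max = T·r/J = 3871 × 0.0311 / 1.469×10^-6 = 8.193×10^7 Pa.

81.9 MPa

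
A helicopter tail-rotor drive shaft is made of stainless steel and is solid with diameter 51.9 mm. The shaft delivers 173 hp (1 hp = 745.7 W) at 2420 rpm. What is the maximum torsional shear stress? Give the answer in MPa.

18.5 MPa

ω = 2π·2420/60 = 253.4 rad/s, so T = P/ω = 173×745.7 / 253.4 = 509.1 N·m.
J = πd⁴/32 = π(0.0519)⁴/32 = 7.123×10^-7 m⁴.
τ_max = T·r/J = 509.1 × 0.0260 / 7.123×10^-7 = 1.855×10^7 Pa.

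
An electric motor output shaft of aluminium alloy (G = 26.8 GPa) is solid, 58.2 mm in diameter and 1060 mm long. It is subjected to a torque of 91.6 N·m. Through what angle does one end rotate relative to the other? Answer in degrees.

J = πd⁴/32 = π(0.0582)⁴/32 = 1.126×10^-6 m⁴.
θ = T·L/(G·J) = 91.60 × 1.06 / (26.8×10⁹ × 1.126×10^-6) = 3.216×10^-3 rad.

0.184°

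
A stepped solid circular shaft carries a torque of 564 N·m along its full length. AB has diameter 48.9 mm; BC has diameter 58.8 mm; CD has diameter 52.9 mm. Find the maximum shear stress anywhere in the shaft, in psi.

Under the same torque, τ_max = 16T/(πd³) is largest where d is smallest — segment AB (d = 48.9 mm).
τ_max = 16·564.0/(π·(0.0489)³) = 2.457×10^7 Pa.

3560 psi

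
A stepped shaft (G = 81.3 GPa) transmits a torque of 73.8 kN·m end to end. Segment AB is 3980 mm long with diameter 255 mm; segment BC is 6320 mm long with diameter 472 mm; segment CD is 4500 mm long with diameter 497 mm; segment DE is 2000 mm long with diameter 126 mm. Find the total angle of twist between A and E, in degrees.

J_AB = π(0.255)⁴/32 = 4.15×10^-4 m⁴; J_BC = π(0.472)⁴/32 = 4.87×10^-3 m⁴; J_CD = π(0.497)⁴/32 = 5.99×10^-3 m⁴; J_DE = π(0.126)⁴/32 = 2.47×10^-5 m⁴.
θ = (T/G)·Σ L_i/J_i = (73800/81.3×10⁹)·(3.98/4.15×10^-4 + 6.32/4.87×10^-3 + 4.50/5.99×10^-3 + 2.00/2.47×10^-5) = 0.08393 rad.

4.81°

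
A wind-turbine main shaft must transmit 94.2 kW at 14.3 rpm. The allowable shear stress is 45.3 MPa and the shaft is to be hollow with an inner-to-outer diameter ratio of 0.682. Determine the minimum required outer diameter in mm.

ω = 2π·14.3/60 = 1.497 rad/s, so T = P/ω = 94.2×10³ / 1.497 = 62910 N·m.
For a hollow shaft with d_i/d_o = 0.682: τ_max = 16T/(π d_o³ (1−k⁴)), so d_o = [16T/(π τ_allow (1−k⁴))]^(1/3) = [16·62910/(π·4.53×10^7·0.7837)]^(1/3) = 0.2082 m.

208 mm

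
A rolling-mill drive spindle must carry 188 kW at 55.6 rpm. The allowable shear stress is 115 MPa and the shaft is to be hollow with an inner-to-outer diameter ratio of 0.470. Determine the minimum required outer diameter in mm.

115 mm

ω = 2π·55.6/60 = 5.822 rad/s, so T = P/ω = 188×10³ / 5.822 = 32290 N·m.
For a hollow shaft with d_i/d_o = 0.470: τ_max = 16T/(π d_o³ (1−k⁴)), so d_o = [16T/(π τ_allow (1−k⁴))]^(1/3) = [16·32290/(π·1.15×10^8·0.9512)]^(1/3) = 0.1146 m.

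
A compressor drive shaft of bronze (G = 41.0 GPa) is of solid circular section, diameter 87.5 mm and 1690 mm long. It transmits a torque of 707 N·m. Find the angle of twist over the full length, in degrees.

0.290°

J = πd⁴/32 = π(0.0875)⁴/32 = 5.755×10^-6 m⁴.
θ = T·L/(G·J) = 707.0 × 1.69 / (41.0×10⁹ × 5.755×10^-6) = 5.064×10^-3 rad.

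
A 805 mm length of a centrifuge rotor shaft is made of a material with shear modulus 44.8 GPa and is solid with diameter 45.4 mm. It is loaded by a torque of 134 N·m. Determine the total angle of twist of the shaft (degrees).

J = πd⁴/32 = π(0.0454)⁴/32 = 4.171×10^-7 m⁴.
θ = T·L/(G·J) = 134.0 × 0.805 / (44.8×10⁹ × 4.171×10^-7) = 5.773×10^-3 rad.

0.331°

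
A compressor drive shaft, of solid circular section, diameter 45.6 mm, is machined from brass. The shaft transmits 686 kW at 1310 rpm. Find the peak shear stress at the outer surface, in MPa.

ω = 2π·1310/60 = 137.2 rad/s, so T = P/ω = 686×10³ / 137.2 = 5001 N·m.
J = πd⁴/32 = π(0.0456)⁴/32 = 4.245×10^-7 m⁴.
τ_max = T·r/J = 5001 × 0.0228 / 4.245×10^-7 = 2.686×10^8 Pa.

269 MPa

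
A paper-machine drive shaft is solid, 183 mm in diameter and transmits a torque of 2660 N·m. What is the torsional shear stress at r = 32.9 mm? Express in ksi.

0.115 ksi

J = πd⁴/32 = π(0.183)⁴/32 = 1.101×10^-4 m⁴.
Shear stress varies linearly with radius: τ = T·r/J = 2660 × 0.0329 / 1.101×10^-4 = 7.948×10^5 Pa.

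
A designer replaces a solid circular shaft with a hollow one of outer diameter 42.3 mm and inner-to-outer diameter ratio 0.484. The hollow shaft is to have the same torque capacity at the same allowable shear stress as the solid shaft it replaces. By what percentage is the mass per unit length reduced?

Equal τ_max and T ⇒ the solid shaft needs d_s³ = d_o³(1−k⁴), so d_s = 42.3·(1−0.484⁴)^(1/3) = 41.51 mm.
Area ratio A_h/A_s = d_o²(1−k²)/d_s² = (1−k²)/(1−k⁴)^(2/3) = 0.7951.
Mass saving = 1 − 0.7951 = 20.5 %.

20.5 %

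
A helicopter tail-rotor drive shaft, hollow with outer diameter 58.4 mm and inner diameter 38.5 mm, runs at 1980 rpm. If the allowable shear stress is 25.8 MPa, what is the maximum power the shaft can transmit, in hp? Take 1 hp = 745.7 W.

J = π(d_o⁴ − d_i⁴)/32 = π(0.0584⁴ − 0.0385⁴)/32 = 9.263×10^-7 m⁴.
T_max = τ_allow·J/r = 2.58×10^7 × 9.263×10^-7 / 0.0292 = 818.4 N·m.
ω = 2π·1980/60 = 207.3 rad/s, so P_max = T_max·ω = 1.697×10^5 W.

228 hp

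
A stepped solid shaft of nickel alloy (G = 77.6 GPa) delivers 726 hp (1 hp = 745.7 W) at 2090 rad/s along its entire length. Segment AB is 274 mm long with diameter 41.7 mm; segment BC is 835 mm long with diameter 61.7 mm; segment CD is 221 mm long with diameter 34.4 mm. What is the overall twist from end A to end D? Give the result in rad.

0.0104 rad

ω = 2090 rad/s, so T = P/ω = 726×745.7 / 2090 = 259.0 N·m.
J_AB = π(0.0417)⁴/32 = 2.97×10^-7 m⁴; J_BC = π(0.0617)⁴/32 = 1.42×10^-6 m⁴; J_CD = π(0.0344)⁴/32 = 1.37×10^-7 m⁴.
θ = (T/G)·Σ L_i/J_i = (259.0/77.6×10⁹)·(0.274/2.97×10^-7 + 0.835/1.42×10^-6 + 0.221/1.37×10^-7) = 0.01041 rad.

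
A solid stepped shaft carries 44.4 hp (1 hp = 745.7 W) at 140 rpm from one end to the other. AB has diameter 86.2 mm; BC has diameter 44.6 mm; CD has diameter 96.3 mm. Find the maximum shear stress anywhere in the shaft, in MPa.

ω = 2π·140/60 = 14.66 rad/s, so T = P/ω = 44.4×745.7 / 14.66 = 2258 N·m.
Under the same torque, τ_max = 16T/(πd³) is largest where d is smallest — segment BC (d = 44.6 mm).
τ_max = 16·2258/(π·(0.0446)³) = 1.296×10^8 Pa.

130 MPa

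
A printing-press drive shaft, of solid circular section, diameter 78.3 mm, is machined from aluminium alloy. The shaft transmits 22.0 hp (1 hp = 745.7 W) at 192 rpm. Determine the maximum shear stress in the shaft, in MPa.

8.66 MPa

ω = 2π·192/60 = 20.11 rad/s, so T = P/ω = 22.0×745.7 / 20.11 = 815.9 N·m.
J = πd⁴/32 = π(0.0783)⁴/32 = 3.690×10^-6 m⁴.
τ_max = T·r/J = 815.9 × 0.0391 / 3.690×10^-6 = 8.656×10^6 Pa.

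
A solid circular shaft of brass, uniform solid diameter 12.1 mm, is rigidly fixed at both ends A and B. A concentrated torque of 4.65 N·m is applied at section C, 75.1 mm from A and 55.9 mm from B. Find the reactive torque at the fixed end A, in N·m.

1.98 N·m

With uniform GJ and both ends fixed, compatibility θ_AC = θ_CB gives T_A·a = T_B·b, together with T_A + T_B = T₀.
T_A = T₀·b/(a+b) = 4.650·55.9/131.0 = 1.984 N·m; T_B = 2.666 N·m.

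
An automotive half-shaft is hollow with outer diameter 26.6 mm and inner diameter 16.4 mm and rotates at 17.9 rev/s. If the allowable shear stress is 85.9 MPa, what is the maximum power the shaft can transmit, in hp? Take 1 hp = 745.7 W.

41.0 hp

J = π(d_o⁴ − d_i⁴)/32 = π(0.0266⁴ − 0.0164⁴)/32 = 4.205×10^-8 m⁴.
T_max = τ_allow·J/r = 8.59×10^7 × 4.205×10^-8 / 0.0133 = 271.6 N·m.
ω = 2π·17.9 = 112.5 rad/s, so P_max = T_max·ω = 3.054×10^4 W.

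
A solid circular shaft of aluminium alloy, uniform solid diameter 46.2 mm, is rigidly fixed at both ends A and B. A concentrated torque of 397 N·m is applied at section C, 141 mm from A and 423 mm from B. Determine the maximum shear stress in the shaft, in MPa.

With uniform GJ and both ends fixed, compatibility θ_AC = θ_CB gives T_A·a = T_B·b, together with T_A + T_B = T₀.
T_A = T₀·b/(a+b) = 397.0·423/564.0 = 297.8 N·m; T_B = 99.25 N·m.
τ in each portion: τ_AC = 1.54×10^7 Pa, τ_CB = 5.13×10^6 Pa; maximum is in AC.
τ_max = T_AC·r/J = 297.8·0.0231/4.47×10^-7 = 1.538×10^7 Pa.

15.4 MPa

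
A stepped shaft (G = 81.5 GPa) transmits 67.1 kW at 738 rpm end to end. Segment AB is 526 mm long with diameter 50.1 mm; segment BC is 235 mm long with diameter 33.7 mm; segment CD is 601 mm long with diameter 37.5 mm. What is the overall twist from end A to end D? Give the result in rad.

0.0618 rad

ω = 2π·738/60 = 77.28 rad/s, so T = P/ω = 67.1×10³ / 77.28 = 868.2 N·m.
J_AB = π(0.0501)⁴/32 = 6.19×10^-7 m⁴; J_BC = π(0.0337)⁴/32 = 1.27×10^-7 m⁴; J_CD = π(0.0375)⁴/32 = 1.94×10^-7 m⁴.
θ = (T/G)·Σ L_i/J_i = (868.2/81.5×10⁹)·(0.526/6.19×10^-7 + 0.235/1.27×10^-7 + 0.601/1.94×10^-7) = 0.06181 rad.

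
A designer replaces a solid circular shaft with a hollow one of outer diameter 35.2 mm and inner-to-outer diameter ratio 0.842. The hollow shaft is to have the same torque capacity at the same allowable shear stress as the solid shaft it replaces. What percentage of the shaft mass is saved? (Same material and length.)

53.6 %

Equal τ_max and T ⇒ the solid shaft needs d_s³ = d_o³(1−k⁴), so d_s = 35.2·(1−0.842⁴)^(1/3) = 27.89 mm.
Area ratio A_h/A_s = d_o²(1−k²)/d_s² = (1−k²)/(1−k⁴)^(2/3) = 0.4636.
Mass saving = 1 − 0.4636 = 53.6 %.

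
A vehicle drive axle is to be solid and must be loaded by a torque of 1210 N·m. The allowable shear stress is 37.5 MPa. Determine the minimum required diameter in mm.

For a solid shaft τ_max = 16T/(πd³), so d = (16T/(π τ_allow))^(1/3) = (16·1210/(π·3.75×10^7))^(1/3) = 0.05477 m.

54.8 mm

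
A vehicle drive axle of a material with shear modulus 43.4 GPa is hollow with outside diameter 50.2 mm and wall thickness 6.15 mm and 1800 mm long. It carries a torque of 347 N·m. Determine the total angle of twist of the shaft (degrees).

1.96°

J = π(d_o⁴ − d_i⁴)/32 = π(0.0502⁴ − 0.0379⁴)/32 = 4.209×10^-7 m⁴.
θ = T·L/(G·J) = 347.0 × 1.80 / (43.4×10⁹ × 4.209×10^-7) = 0.03419 rad.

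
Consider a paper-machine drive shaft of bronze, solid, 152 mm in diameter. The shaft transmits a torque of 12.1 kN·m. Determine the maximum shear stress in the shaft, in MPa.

17.5 MPa

J = πd⁴/32 = π(0.152)⁴/32 = 5.241×10^-5 m⁴.
τ_max = T·r/J = 12100 × 0.0760 / 5.241×10^-5 = 1.755×10^7 Pa.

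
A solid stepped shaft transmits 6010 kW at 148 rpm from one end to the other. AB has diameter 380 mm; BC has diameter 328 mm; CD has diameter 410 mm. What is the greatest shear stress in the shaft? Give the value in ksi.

ω = 2π·148/60 = 15.50 rad/s, so T = P/ω = 6010×10³ / 15.50 = 387800 N·m.
Under the same torque, τ_max = 16T/(πd³) is largest where d is smallest — segment BC (d = 328 mm).
τ_max = 16·387800/(π·(0.328)³) = 5.597×10^7 Pa.

8.12 ksi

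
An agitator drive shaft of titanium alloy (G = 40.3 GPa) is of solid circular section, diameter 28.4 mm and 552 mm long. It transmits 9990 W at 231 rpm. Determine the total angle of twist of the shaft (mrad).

ω = 2π·231/60 = 24.19 rad/s, so T = P/ω = 9990 / 24.19 = 413.0 N·m.
J = πd⁴/32 = π(0.0284)⁴/32 = 6.387×10^-8 m⁴.
θ = T·L/(G·J) = 413.0 × 0.552 / (40.3×10⁹ × 6.387×10^-8) = 0.08857 rad.

88.6 mrad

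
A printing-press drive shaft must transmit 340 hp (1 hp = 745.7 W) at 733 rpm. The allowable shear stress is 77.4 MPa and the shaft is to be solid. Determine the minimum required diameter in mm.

ω = 2π·733/60 = 76.76 rad/s, so T = P/ω = 340×745.7 / 76.76 = 3303 N·m.
For a solid shaft τ_max = 16T/(πd³), so d = (16T/(π τ_allow))^(1/3) = (16·3303/(π·7.74×10^7))^(1/3) = 0.06012 m.

60.1 mm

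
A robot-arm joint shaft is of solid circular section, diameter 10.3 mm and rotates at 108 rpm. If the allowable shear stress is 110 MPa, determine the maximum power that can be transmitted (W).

J = πd⁴/32 = π(0.0103)⁴/32 = 1.105×10^-9 m⁴.
T_max = τ_allow·J/r = 1.10×10^8 × 1.105×10^-9 / 0.00515 = 23.60 N·m.
ω = 2π·108/60 = 11.31 rad/s, so P_max = T_max·ω = 266.9 W.

267 W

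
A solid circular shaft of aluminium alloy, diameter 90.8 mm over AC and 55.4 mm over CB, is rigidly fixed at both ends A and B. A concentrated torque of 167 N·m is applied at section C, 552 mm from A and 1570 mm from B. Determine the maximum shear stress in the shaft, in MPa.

1.08 MPa

Compatibility: T_A·a/J_AC = T_B·b/J_CB with T_A + T_B = T₀.
J_AC = 6.67×10^-6 m⁴, J_CB = 9.25×10^-7 m⁴, so T_A = T₀·(J_AC/a)/((J_AC/a)+(J_CB/b)) = 159.2 N·m, T_B = 7.759 N·m.
τ in each portion: τ_AC = 1.08×10^6 Pa, τ_CB = 2.32×10^5 Pa; maximum is in AC.
τ_max = T_AC·r/J = 159.2·0.0454/6.67×10^-6 = 1.083×10^6 Pa.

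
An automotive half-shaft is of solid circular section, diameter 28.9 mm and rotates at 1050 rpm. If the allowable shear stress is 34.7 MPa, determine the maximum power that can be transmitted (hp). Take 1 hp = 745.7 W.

24.2 hp

J = πd⁴/32 = π(0.0289)⁴/32 = 6.848×10^-8 m⁴.
T_max = τ_allow·J/r = 3.47×10^7 × 6.848×10^-8 / 0.0144 = 164.5 N·m.
ω = 2π·1050/60 = 110.0 rad/s, so P_max = T_max·ω = 1.808×10^4 W.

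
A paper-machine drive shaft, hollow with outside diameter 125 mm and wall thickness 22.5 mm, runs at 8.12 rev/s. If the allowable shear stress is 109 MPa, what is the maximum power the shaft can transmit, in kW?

J = π(d_o⁴ − d_i⁴)/32 = π(0.125⁴ − 0.0800⁴)/32 = 1.995×10^-5 m⁴.
T_max = τ_allow·J/r = 1.09×10^8 × 1.995×10^-5 / 0.0625 = 34790 N·m.
ω = 2π·8.12 = 51.02 rad/s, so P_max = T_max·ω = 1.775×10^6 W.

1770 kW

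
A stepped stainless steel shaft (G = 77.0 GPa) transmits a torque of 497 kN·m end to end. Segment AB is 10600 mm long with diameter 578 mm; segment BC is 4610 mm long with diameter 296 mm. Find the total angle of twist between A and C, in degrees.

2.62°

J_AB = π(0.578)⁴/32 = 0.0110 m⁴; J_BC = π(0.296)⁴/32 = 7.54×10^-4 m⁴.
θ = (T/G)·Σ L_i/J_i = (497000/77.0×10⁹)·(10.6/0.0110 + 4.61/7.54×10^-4) = 0.04573 rad.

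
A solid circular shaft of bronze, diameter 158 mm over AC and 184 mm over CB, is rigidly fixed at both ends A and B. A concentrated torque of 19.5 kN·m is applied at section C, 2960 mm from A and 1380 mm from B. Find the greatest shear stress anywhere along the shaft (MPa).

12.7 MPa

Compatibility: T_A·a/J_AC = T_B·b/J_CB with T_A + T_B = T₀.
J_AC = 6.12×10^-5 m⁴, J_CB = 1.13×10^-4 m⁴, so T_A = T₀·(J_AC/a)/((J_AC/a)+(J_CB/b)) = 3943 N·m, T_B = 15560 N·m.
τ in each portion: τ_AC = 5.09×10^6 Pa, τ_CB = 1.27×10^7 Pa; maximum is in CB.
τ_max = T_CB·r/J = 15560·0.0920/1.13×10^-4 = 1.272×10^7 Pa.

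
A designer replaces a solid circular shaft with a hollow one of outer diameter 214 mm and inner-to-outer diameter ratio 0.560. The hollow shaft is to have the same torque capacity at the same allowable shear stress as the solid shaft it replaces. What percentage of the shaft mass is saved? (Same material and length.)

26.5 %

Equal τ_max and T ⇒ the solid shaft needs d_s³ = d_o³(1−k⁴), so d_s = 214·(1−0.560⁴)^(1/3) = 206.7 mm.
Area ratio A_h/A_s = d_o²(1−k²)/d_s² = (1−k²)/(1−k⁴)^(2/3) = 0.7354.
Mass saving = 1 − 0.7354 = 26.5 %.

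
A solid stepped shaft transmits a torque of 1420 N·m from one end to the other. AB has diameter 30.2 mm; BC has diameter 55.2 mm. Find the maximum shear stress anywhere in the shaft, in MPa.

Under the same torque, τ_max = 16T/(πd³) is largest where d is smallest — segment AB (d = 30.2 mm).
τ_max = 16·1420/(π·(0.0302)³) = 2.626×10^8 Pa.

263 MPa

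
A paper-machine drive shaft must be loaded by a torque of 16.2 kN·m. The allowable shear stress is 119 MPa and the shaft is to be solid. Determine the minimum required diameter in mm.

For a solid shaft τ_max = 16T/(πd³), so d = (16T/(π τ_allow))^(1/3) = (16·16200/(π·1.19×10^8))^(1/3) = 0.08851 m.

88.5 mm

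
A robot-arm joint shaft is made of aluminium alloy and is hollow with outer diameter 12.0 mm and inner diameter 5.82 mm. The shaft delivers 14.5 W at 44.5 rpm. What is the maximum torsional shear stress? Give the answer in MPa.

ω = 2π·44.5/60 = 4.660 rad/s, so T = P/ω = 14.5 / 4.660 = 3.112 N·m.
J = π(d_o⁴ − d_i⁴)/32 = π(0.0120⁴ − 0.00582⁴)/32 = 1.923×10^-9 m⁴.
τ_max = T·r/J = 3.112 × 0.00600 / 1.923×10^-9 = 9.708×10^6 Pa.

9.71 MPa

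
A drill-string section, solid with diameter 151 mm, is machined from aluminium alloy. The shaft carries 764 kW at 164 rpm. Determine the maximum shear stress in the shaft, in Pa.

6.58e7 Pa

ω = 2π·164/60 = 17.17 rad/s, so T = P/ω = 764×10³ / 17.17 = 44490 N·m.
J = πd⁴/32 = π(0.151)⁴/32 = 5.104×10^-5 m⁴.
τ_max = T·r/J = 44490 × 0.0755 / 5.104×10^-5 = 6.581×10^7 Pa.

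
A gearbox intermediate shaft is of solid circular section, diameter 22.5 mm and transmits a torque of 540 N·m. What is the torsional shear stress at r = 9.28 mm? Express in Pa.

1.99e8 Pa

J = πd⁴/32 = π(0.0225)⁴/32 = 2.516×10^-8 m⁴.
Shear stress varies linearly with radius: τ = T·r/J = 540.0 × 0.00928 / 2.516×10^-8 = 1.992×10^8 Pa.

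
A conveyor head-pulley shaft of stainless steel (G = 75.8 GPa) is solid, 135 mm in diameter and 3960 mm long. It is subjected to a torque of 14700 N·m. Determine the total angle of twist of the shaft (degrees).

1.35°

J = πd⁴/32 = π(0.135)⁴/32 = 3.261×10^-5 m⁴.
θ = T·L/(G·J) = 14700 × 3.96 / (75.8×10⁹ × 3.261×10^-5) = 0.02355 rad.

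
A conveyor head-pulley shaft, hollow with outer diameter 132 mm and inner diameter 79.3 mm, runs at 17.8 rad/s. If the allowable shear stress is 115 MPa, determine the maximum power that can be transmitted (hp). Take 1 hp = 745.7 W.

1080 hp

J = π(d_o⁴ − d_i⁴)/32 = π(0.132⁴ − 0.0793⁴)/32 = 2.592×10^-5 m⁴.
T_max = τ_allow·J/r = 1.15×10^8 × 2.592×10^-5 / 0.0660 = 45170 N·m.
ω = 17.8 rad/s, so P_max = T_max·ω = 8.040×10^5 W.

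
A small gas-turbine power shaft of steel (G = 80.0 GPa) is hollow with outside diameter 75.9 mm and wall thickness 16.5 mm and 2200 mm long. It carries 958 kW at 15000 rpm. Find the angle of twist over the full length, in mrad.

5.73 mrad

ω = 2π·15000/60 = 1571 rad/s, so T = P/ω = 958×10³ / 1571 = 609.9 N·m.
J = π(d_o⁴ − d_i⁴)/32 = π(0.0759⁴ − 0.0429⁴)/32 = 2.926×10^-6 m⁴.
θ = T·L/(G·J) = 609.9 × 2.20 / (80.0×10⁹ × 2.926×10^-6) = 5.733×10^-3 rad.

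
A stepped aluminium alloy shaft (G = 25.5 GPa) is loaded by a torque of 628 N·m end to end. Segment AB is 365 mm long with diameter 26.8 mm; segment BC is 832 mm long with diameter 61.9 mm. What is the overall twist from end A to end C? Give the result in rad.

J_AB = π(0.0268)⁴/32 = 5.06×10^-8 m⁴; J_BC = π(0.0619)⁴/32 = 1.44×10^-6 m⁴.
θ = (T/G)·Σ L_i/J_i = (628.0/25.5×10⁹)·(0.365/5.06×10^-8 + 0.832/1.44×10^-6) = 0.1917 rad.

0.192 rad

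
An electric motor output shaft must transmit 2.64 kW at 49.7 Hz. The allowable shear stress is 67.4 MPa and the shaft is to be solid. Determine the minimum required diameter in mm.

8.61 mm

ω = 2π·49.7 = 312.3 rad/s, so T = P/ω = 2.64×10³ / 312.3 = 8.454 N·m.
For a solid shaft τ_max = 16T/(πd³), so d = (16T/(π τ_allow))^(1/3) = (16·8.454/(π·6.74×10^7))^(1/3) = 0.008612 m.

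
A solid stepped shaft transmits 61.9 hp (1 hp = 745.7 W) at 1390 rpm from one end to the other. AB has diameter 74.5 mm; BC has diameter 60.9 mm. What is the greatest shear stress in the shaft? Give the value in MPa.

ω = 2π·1390/60 = 145.6 rad/s, so T = P/ω = 61.9×745.7 / 145.6 = 317.1 N·m.
Under the same torque, τ_max = 16T/(πd³) is largest where d is smallest — segment BC (d = 60.9 mm).
τ_max = 16·317.1/(π·(0.0609)³) = 7.150×10^6 Pa.

7.15 MPa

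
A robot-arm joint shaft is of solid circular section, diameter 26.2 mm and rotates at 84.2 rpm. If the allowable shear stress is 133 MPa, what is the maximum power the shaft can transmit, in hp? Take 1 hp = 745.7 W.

5.55 hp

J = πd⁴/32 = π(0.0262)⁴/32 = 4.626×10^-8 m⁴.
T_max = τ_allow·J/r = 1.33×10^8 × 4.626×10^-8 / 0.0131 = 469.7 N·m.
ω = 2π·84.2/60 = 8.817 rad/s, so P_max = T_max·ω = 4141 W.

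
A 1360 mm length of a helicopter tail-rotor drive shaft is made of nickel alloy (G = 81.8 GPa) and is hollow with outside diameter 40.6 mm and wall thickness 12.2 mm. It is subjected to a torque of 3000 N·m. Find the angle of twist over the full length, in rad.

0.192 rad

J = π(d_o⁴ − d_i⁴)/32 = π(0.0406⁴ − 0.0162⁴)/32 = 2.600×10^-7 m⁴.
θ = T·L/(G·J) = 3000 × 1.36 / (81.8×10⁹ × 2.600×10^-7) = 0.1918 rad.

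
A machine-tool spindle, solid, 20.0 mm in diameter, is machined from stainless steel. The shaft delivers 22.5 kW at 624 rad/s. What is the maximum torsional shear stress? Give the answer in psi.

ω = 624 rad/s, so T = P/ω = 22.5×10³ / 624.0 = 36.06 N·m.
J = πd⁴/32 = π(0.0200)⁴/32 = 1.571×10^-8 m⁴.
τ_max = T·r/J = 36.06 × 0.0100 / 1.571×10^-8 = 2.296×10^7 Pa.

3330 psi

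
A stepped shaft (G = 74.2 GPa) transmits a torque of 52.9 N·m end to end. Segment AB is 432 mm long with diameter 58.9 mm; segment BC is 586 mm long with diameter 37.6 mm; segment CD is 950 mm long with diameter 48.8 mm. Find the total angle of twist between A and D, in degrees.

J_AB = π(0.0589)⁴/32 = 1.18×10^-6 m⁴; J_BC = π(0.0376)⁴/32 = 1.96×10^-7 m⁴; J_CD = π(0.0488)⁴/32 = 5.57×10^-7 m⁴.
θ = (T/G)·Σ L_i/J_i = (52.90/74.2×10⁹)·(0.432/1.18×10^-6 + 0.586/1.96×10^-7 + 0.950/5.57×10^-7) = 3.606×10^-3 rad.

0.207°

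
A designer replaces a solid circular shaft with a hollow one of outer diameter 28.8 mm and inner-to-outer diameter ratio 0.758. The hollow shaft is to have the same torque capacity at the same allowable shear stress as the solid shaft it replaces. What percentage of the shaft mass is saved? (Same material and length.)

Equal τ_max and T ⇒ the solid shaft needs d_s³ = d_o³(1−k⁴), so d_s = 28.8·(1−0.758⁴)^(1/3) = 25.20 mm.
Area ratio A_h/A_s = d_o²(1−k²)/d_s² = (1−k²)/(1−k⁴)^(2/3) = 0.5557.
Mass saving = 1 − 0.5557 = 44.4 %.

44.4 %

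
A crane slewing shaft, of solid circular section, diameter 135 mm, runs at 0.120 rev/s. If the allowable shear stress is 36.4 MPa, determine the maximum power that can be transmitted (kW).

13.3 kW

J = πd⁴/32 = π(0.135)⁴/32 = 3.261×10^-5 m⁴.
T_max = τ_allow·J/r = 3.64×10^7 × 3.261×10^-5 / 0.0675 = 17580 N·m.
ω = 2π·0.120 = 0.7540 rad/s, so P_max = T_max·ω = 1.326×10^4 W.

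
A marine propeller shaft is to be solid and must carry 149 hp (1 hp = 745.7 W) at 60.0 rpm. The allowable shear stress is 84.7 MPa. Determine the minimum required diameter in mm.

ω = 2π·60.0/60 = 6.283 rad/s, so T = P/ω = 149×745.7 / 6.283 = 17680 N·m.
For a solid shaft τ_max = 16T/(πd³), so d = (16T/(π τ_allow))^(1/3) = (16·17680/(π·8.47×10^7))^(1/3) = 0.1021 m.

102 mm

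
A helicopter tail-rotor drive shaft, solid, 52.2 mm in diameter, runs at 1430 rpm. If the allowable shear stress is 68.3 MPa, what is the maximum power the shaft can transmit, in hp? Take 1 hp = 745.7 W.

383 hp

J = πd⁴/32 = π(0.0522)⁴/32 = 7.289×10^-7 m⁴.
T_max = τ_allow·J/r = 6.83×10^7 × 7.289×10^-7 / 0.0261 = 1907 N·m.
ω = 2π·1430/60 = 149.7 rad/s, so P_max = T_max·ω = 2.856×10^5 W.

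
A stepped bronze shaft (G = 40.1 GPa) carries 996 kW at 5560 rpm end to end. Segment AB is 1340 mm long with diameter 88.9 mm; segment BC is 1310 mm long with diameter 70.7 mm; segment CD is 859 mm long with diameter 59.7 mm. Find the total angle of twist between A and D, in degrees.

ω = 2π·5560/60 = 582.2 rad/s, so T = P/ω = 996×10³ / 582.2 = 1711 N·m.
J_AB = π(0.0889)⁴/32 = 6.13×10^-6 m⁴; J_BC = π(0.0707)⁴/32 = 2.45×10^-6 m⁴; J_CD = π(0.0597)⁴/32 = 1.25×10^-6 m⁴.
θ = (T/G)·Σ L_i/J_i = (1711/40.1×10⁹)·(1.34/6.13×10^-6 + 1.31/2.45×10^-6 + 0.859/1.25×10^-6) = 0.06149 rad.

3.52°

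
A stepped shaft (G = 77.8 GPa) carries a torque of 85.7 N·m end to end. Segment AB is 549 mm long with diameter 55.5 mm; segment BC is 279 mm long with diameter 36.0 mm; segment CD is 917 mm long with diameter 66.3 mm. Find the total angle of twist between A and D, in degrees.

0.174°

J_AB = π(0.0555)⁴/32 = 9.31×10^-7 m⁴; J_BC = π(0.0360)⁴/32 = 1.65×10^-7 m⁴; J_CD = π(0.0663)⁴/32 = 1.90×10^-6 m⁴.
θ = (T/G)·Σ L_i/J_i = (85.70/77.8×10⁹)·(0.549/9.31×10^-7 + 0.279/1.65×10^-7 + 0.917/1.90×10^-6) = 3.046×10^-3 rad.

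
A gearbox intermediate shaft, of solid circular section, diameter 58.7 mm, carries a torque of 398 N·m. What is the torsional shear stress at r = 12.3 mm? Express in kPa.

4200 kPa

J = πd⁴/32 = π(0.0587)⁴/32 = 1.166×10^-6 m⁴.
Shear stress varies linearly with radius: τ = T·r/J = 398.0 × 0.0123 / 1.166×10^-6 = 4.200×10^6 Pa.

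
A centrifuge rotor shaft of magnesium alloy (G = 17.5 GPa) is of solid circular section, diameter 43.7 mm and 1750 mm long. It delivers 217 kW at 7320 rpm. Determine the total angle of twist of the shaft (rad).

0.0791 rad

ω = 2π·7320/60 = 766.5 rad/s, so T = P/ω = 217×10³ / 766.5 = 283.1 N·m.
J = πd⁴/32 = π(0.0437)⁴/32 = 3.580×10^-7 m⁴.
θ = T·L/(G·J) = 283.1 × 1.75 / (17.5×10⁹ × 3.580×10^-7) = 0.07907 rad.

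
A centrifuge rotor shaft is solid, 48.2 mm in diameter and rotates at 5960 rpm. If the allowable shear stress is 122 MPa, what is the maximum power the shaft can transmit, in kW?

1670 kW

J = πd⁴/32 = π(0.0482)⁴/32 = 5.299×10^-7 m⁴.
T_max = τ_allow·J/r = 1.22×10^8 × 5.299×10^-7 / 0.0241 = 2682 N·m.
ω = 2π·5960/60 = 624.1 rad/s, so P_max = T_max·ω = 1.674×10^6 W.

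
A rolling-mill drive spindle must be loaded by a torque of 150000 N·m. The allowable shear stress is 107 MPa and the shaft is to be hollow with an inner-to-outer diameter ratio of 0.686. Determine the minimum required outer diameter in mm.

For a hollow shaft with d_i/d_o = 0.686: τ_max = 16T/(π d_o³ (1−k⁴)), so d_o = [16T/(π τ_allow (1−k⁴))]^(1/3) = [16·150000/(π·1.07×10^8·0.7785)]^(1/3) = 0.2093 m.

209 mm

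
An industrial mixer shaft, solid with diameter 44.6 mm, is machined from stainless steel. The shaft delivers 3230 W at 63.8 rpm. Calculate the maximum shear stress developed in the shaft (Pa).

2.78e7 Pa

ω = 2π·63.8/60 = 6.681 rad/s, so T = P/ω = 3230 / 6.681 = 483.5 N·m.
J = πd⁴/32 = π(0.0446)⁴/32 = 3.885×10^-7 m⁴.
τ_max = T·r/J = 483.5 × 0.0223 / 3.885×10^-7 = 2.775×10^7 Pa.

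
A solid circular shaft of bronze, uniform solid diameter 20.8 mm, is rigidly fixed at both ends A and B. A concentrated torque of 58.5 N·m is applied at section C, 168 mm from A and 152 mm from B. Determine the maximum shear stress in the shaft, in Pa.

1.74e7 Pa

With uniform GJ and both ends fixed, compatibility θ_AC = θ_CB gives T_A·a = T_B·b, together with T_A + T_B = T₀.
T_A = T₀·b/(a+b) = 58.50·152/320.0 = 27.79 N·m; T_B = 30.71 N·m.
τ in each portion: τ_AC = 1.57×10^7 Pa, τ_CB = 1.74×10^7 Pa; maximum is in CB.
τ_max = T_CB·r/J = 30.71·0.0104/1.84×10^-8 = 1.738×10^7 Pa.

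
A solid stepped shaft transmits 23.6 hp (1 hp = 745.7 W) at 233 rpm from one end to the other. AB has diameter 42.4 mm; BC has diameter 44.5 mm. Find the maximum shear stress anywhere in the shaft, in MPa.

48.2 MPa

ω = 2π·233/60 = 24.40 rad/s, so T = P/ω = 23.6×745.7 / 24.40 = 721.3 N·m.
Under the same torque, τ_max = 16T/(πd³) is largest where d is smallest — segment AB (d = 42.4 mm).
τ_max = 16·721.3/(π·(0.0424)³) = 4.819×10^7 Pa.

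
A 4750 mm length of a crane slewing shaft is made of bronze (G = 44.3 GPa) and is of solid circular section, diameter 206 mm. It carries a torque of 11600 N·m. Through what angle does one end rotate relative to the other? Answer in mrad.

J = πd⁴/32 = π(0.206)⁴/32 = 1.768×10^-4 m⁴.
θ = T·L/(G·J) = 11600 × 4.75 / (44.3×10⁹ × 1.768×10^-4) = 7.035×10^-3 rad.

7.04 mrad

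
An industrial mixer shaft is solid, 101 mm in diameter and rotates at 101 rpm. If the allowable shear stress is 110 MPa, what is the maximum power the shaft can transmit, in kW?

J = πd⁴/32 = π(0.101)⁴/32 = 1.022×10^-5 m⁴.
T_max = τ_allow·J/r = 1.10×10^8 × 1.022×10^-5 / 0.0505 = 22250 N·m.
ω = 2π·101/60 = 10.58 rad/s, so P_max = T_max·ω = 2.354×10^5 W.

235 kW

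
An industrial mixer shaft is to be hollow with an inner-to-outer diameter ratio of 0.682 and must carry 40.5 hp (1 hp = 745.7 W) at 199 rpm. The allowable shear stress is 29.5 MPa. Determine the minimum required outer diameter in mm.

68.3 mm

ω = 2π·199/60 = 20.84 rad/s, so T = P/ω = 40.5×745.7 / 20.84 = 1449 N·m.
For a hollow shaft with d_i/d_o = 0.682: τ_max = 16T/(π d_o³ (1−k⁴)), so d_o = [16T/(π τ_allow (1−k⁴))]^(1/3) = [16·1449/(π·2.95×10^7·0.7837)]^(1/3) = 0.06835 m.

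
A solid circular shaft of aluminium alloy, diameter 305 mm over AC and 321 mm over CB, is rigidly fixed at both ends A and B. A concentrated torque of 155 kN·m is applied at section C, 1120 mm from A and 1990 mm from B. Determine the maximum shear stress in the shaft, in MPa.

16.5 MPa

Compatibility: T_A·a/J_AC = T_B·b/J_CB with T_A + T_B = T₀.
J_AC = 8.50×10^-4 m⁴, J_CB = 1.04×10^-3 m⁴, so T_A = T₀·(J_AC/a)/((J_AC/a)+(J_CB/b)) = 91690 N·m, T_B = 63310 N·m.
τ in each portion: τ_AC = 1.65×10^7 Pa, τ_CB = 9.75×10^6 Pa; maximum is in AC.
τ_max = T_AC·r/J = 91690·0.152/8.50×10^-4 = 1.646×10^7 Pa.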